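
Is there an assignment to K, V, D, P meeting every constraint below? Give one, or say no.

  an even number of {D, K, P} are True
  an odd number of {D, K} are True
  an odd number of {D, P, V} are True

K=F; V=T; D=T; P=T

{D, K, P}: 2 true → even ✓
{D, K}: 1 true → odd ✓
{D, P, V}: 3 true → odd ✓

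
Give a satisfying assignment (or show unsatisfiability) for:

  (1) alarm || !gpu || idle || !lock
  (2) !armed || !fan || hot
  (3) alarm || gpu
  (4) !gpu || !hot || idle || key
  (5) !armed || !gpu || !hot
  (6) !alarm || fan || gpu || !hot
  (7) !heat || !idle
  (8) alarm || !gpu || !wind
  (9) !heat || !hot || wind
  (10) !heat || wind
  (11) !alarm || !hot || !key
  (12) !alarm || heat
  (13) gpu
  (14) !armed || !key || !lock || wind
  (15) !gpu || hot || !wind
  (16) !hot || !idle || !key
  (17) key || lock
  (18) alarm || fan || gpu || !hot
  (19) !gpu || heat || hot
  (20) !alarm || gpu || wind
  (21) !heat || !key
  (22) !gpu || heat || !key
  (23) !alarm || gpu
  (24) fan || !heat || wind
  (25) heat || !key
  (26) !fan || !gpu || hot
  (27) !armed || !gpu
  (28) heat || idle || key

Unit clause (gpu) forces gpu = True.
In (!armed || !gpu) only !armed is left, so armed = False.
Set key = False.
  then (key || lock) forces lock = True.
Try alarm = True:
  (!alarm || heat) forces heat = True.
  (!heat || !idle) forces idle = False.
  (!gpu || !hot || idle || key) forces hot = False.
  (!heat || wind) forces wind = True.
  clause (!gpu || hot || !wind) is falsified — backtrack.
So alarm = False.
  then (alarm || !gpu || idle || !lock) forces idle = True.
  then (!heat || !idle) forces heat = False.
  then (alarm || !gpu || !wind) forces wind = False.
  then (!gpu || heat || hot) forces hot = True.
Set fan = True.
All clauses satisfied.

key: False, alarm: False, hot: True, fan: True, idle: True, heat: False, lock: True, wind: False, armed: False, gpu: True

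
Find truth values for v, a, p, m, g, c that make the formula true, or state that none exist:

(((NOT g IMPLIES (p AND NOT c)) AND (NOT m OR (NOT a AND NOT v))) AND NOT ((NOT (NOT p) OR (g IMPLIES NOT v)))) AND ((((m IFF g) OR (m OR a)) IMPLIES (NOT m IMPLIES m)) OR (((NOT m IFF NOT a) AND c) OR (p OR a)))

v: True, a: False, p: False, m: False, g: True, c: True

  ((NOT g IMPLIES (p AND NOT c)) AND (NOT m OR (NOT a AND NOT v))) AND NOT ((NOT (NOT p) OR (g IMPLIES NOT v))) = True
    (NOT g IMPLIES (p AND NOT c)) AND (NOT m OR (NOT a AND NOT v)) = True
      NOT g IMPLIES (p AND NOT c) = True
        NOT g = False
        p AND NOT c = False
          NOT c = False
      NOT m OR (NOT a AND NOT v) = True
        NOT m = True
        NOT a AND NOT v = False
          NOT a = True
          NOT v = False
    NOT ((NOT (NOT p) OR (g IMPLIES NOT v))) = True
      NOT (NOT p) OR (g IMPLIES NOT v) = False
        NOT (NOT p) = False
          NOT p = True
        g IMPLIES NOT v = False
          NOT v = False
  (((m IFF g) OR (m OR a)) IMPLIES (NOT m IMPLIES m)) OR (((NOT m IFF NOT a) AND c) OR (p OR a)) = True
    ((m IFF g) OR (m OR a)) IMPLIES (NOT m IMPLIES m) = True
      (m IFF g) OR (m OR a) = False
        m IFF g = False
        m OR a = False
      NOT m IMPLIES m = False
        NOT m = True
    ((NOT m IFF NOT a) AND c) OR (p OR a) = True
      (NOT m IFF NOT a) AND c = True
        NOT m IFF NOT a = True
          NOT m = True
          NOT a = True
      p OR a = False
Both conjuncts True, so the formula holds.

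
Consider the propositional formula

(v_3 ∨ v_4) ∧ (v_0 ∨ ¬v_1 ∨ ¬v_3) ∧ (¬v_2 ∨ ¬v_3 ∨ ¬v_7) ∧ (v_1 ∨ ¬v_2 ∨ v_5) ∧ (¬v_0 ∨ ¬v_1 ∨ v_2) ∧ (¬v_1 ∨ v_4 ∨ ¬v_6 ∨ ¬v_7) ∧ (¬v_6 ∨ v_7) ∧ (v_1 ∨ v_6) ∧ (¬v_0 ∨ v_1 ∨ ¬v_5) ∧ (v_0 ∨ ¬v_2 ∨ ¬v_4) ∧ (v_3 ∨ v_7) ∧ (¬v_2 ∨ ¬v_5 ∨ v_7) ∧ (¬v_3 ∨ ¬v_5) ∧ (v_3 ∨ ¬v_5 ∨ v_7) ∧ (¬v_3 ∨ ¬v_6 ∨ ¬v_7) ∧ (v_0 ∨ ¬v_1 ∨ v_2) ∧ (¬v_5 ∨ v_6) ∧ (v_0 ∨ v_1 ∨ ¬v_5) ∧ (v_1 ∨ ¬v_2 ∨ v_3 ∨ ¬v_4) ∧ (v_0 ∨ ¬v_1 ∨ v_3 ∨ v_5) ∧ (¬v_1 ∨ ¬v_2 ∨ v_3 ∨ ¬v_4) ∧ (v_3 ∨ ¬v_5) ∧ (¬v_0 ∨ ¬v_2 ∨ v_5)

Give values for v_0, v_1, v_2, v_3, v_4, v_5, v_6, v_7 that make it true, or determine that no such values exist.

v_0 = True; v_1 = False; v_2 = False; v_3 = False; v_4 = True; v_5 = False; v_6 = True; v_7 = True

Set v_0 = True.
Try v_1 = True:
  (¬v_0 ∨ ¬v_1 ∨ v_2) forces v_2 = True.
  (¬v_0 ∨ ¬v_2 ∨ v_5) forces v_5 = True.
  (¬v_2 ∨ ¬v_5 ∨ v_7) forces v_7 = True.
  (¬v_2 ∨ ¬v_3 ∨ ¬v_7) forces v_3 = False.
  clause (v_3 ∨ ¬v_5) is falsified — backtrack.
So v_1 = False.
  then (v_1 ∨ v_6) forces v_6 = True.
  then (¬v_0 ∨ v_1 ∨ ¬v_5) forces v_5 = False.
  then (¬v_0 ∨ ¬v_2 ∨ v_5) forces v_2 = False.
  then (¬v_6 ∨ v_7) forces v_7 = True.
  then (¬v_3 ∨ ¬v_6 ∨ ¬v_7) forces v_3 = False.
  then (v_3 ∨ v_4) forces v_4 = True.
All clauses satisfied.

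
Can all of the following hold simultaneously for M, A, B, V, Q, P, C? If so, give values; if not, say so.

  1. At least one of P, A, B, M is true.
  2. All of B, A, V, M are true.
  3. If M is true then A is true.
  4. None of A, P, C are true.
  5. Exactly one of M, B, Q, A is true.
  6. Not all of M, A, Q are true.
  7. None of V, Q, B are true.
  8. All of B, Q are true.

The formula is unsatisfiable.

Case A = True:
  Constraint (4) is violated (A=T) — contradiction.
Case A = False:
  Constraint (2) is violated (A=F) — contradiction.
Both cases fail — unsatisfiable.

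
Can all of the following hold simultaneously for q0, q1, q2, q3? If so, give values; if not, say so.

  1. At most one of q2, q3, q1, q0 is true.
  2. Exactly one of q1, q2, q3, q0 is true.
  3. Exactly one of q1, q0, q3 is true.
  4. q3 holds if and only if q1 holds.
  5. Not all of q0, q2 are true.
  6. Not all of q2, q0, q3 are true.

q0: True, q1: False, q2: False, q3: False

  (1) {q2, q3, q1, q0}: 1 true — at most one ✓
  (2) {q1, q2, q3, q0}: 1 true — exactly one ✓
  (3) {q1, q0, q3}: 1 true — exactly one ✓
  (4) q3=F, q1=F — same ✓
  (5) {q0, q2}: 1/2 true — not all ✓
  (6) {q2, q0, q3}: 1/3 true — not all ✓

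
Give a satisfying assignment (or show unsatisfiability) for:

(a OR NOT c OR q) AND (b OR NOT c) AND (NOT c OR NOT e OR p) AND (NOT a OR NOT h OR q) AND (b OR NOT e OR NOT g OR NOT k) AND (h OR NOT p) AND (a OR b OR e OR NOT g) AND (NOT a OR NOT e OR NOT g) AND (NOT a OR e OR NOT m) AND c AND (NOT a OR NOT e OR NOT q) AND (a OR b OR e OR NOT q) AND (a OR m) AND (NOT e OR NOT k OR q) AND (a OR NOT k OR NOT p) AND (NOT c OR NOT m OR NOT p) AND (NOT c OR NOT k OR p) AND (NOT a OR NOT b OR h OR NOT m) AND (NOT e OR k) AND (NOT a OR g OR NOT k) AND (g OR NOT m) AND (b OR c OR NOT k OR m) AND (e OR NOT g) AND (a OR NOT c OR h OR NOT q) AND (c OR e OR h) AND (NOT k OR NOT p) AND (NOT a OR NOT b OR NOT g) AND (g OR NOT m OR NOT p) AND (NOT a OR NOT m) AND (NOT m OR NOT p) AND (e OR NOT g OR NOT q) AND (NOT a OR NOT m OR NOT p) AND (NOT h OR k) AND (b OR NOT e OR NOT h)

g: False; a: True; k: False; e: False; b: True; h: False; p: False; q: False; m: False; c: True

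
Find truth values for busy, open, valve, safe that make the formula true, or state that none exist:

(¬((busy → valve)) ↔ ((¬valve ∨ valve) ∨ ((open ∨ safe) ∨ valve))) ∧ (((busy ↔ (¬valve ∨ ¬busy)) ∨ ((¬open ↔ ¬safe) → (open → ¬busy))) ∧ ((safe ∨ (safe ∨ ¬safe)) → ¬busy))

Case valve = True: the conjunct ¬((busy → valve)) ↔ ((¬valve ∨ valve) ∨ ((open ∨ safe) ∨ valve)) becomes ¬True ↔ (True ∨ True) = False.
Case valve = False: the formula simplifies to ¬(¬busy) ∧ ((busy ∨ ((¬open ↔ ¬safe) → (open → ¬busy))) ∧ ((safe ∨ (safe ∨ ¬safe)) → ¬busy)).
  busy = True: simplifies to ¬((safe ∨ (safe ∨ ¬safe))).
    safe = True: this becomes ¬((True ∨ True)) = False.
    safe = False: this becomes ¬((False ∨ True)) = False.
  busy = False: the conjunct ¬(¬busy) becomes ¬(¬False) = False.
Both cases fail — unsatisfiable.

No satisfying assignment exists.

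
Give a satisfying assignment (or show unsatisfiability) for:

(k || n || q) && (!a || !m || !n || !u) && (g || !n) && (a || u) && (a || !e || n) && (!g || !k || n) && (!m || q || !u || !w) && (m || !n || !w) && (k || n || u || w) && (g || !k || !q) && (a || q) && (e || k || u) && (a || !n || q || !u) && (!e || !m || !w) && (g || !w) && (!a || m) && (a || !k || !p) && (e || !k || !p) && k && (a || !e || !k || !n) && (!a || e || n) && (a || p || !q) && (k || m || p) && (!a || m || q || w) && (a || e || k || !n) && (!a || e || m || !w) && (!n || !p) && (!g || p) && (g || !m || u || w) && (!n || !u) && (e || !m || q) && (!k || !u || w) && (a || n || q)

The formula is unsatisfiable.

Case g = True:
  (k) forces k = True.
  (!g || !k || n) forces n = True.
  (!n || !p) forces p = False.
  Clause (!g || p) is falsified — contradiction.
Case g = False:
  (g || !n) forces n = False.
  (g || !w) forces w = False.
  (k) forces k = True.
  (g || !k || !q) forces q = False.
  (a || q) forces a = True.
  (!a || m) forces m = True.
  (!a || e || n) forces e = True.
  (g || !m || u || w) forces u = True.
  Clause (!k || !u || w) is falsified — contradiction.
Both cases fail, so the formula is unsatisfiable.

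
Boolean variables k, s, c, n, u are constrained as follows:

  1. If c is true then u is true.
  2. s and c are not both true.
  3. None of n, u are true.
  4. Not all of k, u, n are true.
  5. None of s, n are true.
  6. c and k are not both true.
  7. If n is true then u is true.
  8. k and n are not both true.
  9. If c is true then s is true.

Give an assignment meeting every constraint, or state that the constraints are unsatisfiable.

k = False, s = False, c = False, n = False, u = False

  (1) c=F ⇒ u: vacuous ✓
  (2) s=F, c=F — not both ✓
  (3) {n, u}: 0 true — none ✓
  (4) {k, u, n}: 0/3 true — not all ✓
  (5) {s, n}: 0 true — none ✓
  (6) c=F, k=F — not both ✓
  (7) n=F ⇒ u: vacuous ✓
  (8) k=F, n=F — not both ✓
  (9) c=F ⇒ s: vacuous ✓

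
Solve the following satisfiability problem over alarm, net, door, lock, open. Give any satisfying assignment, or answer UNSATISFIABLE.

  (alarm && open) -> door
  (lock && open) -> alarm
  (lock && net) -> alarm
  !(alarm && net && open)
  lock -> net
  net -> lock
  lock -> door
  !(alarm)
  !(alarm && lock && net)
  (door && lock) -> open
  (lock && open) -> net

alarm: False, net: False, door: False, lock: False, open: True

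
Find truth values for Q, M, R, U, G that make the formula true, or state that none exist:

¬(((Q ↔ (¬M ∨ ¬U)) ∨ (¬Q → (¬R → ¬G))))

Q: False, M: False, R: False, U: True, G: True

  ¬(((Q ↔ (¬M ∨ ¬U)) ∨ (¬Q → (¬R → ¬G)))) = True
    (Q ↔ (¬M ∨ ¬U)) ∨ (¬Q → (¬R → ¬G)) = False
      Q ↔ (¬M ∨ ¬U) = False
        ¬M ∨ ¬U = True
          ¬M = True
          ¬U = False
      ¬Q → (¬R → ¬G) = False
        ¬Q = True
        ¬R → ¬G = False
          ¬R = True
          ¬G = False
The formula evaluates to True.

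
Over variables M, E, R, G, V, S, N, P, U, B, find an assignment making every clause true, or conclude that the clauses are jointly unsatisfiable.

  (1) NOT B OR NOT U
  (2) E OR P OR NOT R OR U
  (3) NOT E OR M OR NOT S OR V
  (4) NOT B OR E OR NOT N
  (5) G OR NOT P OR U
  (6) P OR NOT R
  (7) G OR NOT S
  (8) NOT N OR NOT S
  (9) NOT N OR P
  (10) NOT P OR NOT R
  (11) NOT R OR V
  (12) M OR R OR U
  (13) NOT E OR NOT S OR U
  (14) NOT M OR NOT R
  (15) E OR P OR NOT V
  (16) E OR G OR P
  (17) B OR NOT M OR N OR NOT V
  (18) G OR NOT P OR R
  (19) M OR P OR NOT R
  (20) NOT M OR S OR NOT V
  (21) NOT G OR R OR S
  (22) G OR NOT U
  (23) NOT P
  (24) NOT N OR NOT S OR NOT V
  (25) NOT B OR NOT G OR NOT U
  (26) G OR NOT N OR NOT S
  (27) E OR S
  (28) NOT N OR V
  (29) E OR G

M = True, E = False, R = False, G = True, V = False, S = True, N = False, P = False, U = False, B = False

Unit clause (NOT P) forces P = False.
In (P OR NOT R) only NOT R is left, so R = False.
In (NOT N OR P) only NOT N is left, so N = False.
Set M = True.
Set E = False.
  then (E OR P OR NOT V) forces V = False.
  then (E OR G OR P) forces G = True.
  then (NOT G OR R OR S) forces S = True.
Set U = False.
Set B = False.
All clauses satisfied.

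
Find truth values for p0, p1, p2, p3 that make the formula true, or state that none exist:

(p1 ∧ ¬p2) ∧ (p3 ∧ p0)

p0 = True, p1 = True, p2 = False, p3 = True

  p1 ∧ ¬p2 = True
    ¬p2 = True
  p3 ∧ p0 = True
Both conjuncts True, so the formula holds.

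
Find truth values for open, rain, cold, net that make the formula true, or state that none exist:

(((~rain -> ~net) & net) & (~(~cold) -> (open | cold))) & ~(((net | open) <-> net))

Case net = True: the conjunct ~(((net | open) <-> net)) becomes ~((True <-> True)) = False.
Case net = False: the conjunct net is False.
Both cases fail — unsatisfiable.

Unsatisfiable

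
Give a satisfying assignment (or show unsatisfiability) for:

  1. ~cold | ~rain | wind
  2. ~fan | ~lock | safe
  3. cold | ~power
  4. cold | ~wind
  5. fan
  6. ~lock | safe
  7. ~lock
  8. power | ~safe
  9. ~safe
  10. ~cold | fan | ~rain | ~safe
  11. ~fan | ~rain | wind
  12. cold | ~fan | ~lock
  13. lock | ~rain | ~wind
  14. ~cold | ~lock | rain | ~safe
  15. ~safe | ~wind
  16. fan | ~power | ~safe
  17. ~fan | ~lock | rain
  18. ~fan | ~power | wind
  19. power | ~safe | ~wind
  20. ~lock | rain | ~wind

safe: False, power: False, fan: True, rain: False, cold: True, lock: False, wind: True

Unit clause (fan) forces fan = True.
Unit clause (~lock) forces lock = False.
Unit clause (~safe) forces safe = False.
Set power = False.
Try rain = True:
  (~fan | ~rain | wind) forces wind = True.
  clause (lock | ~rain | ~wind) is falsified — backtrack.
So rain = False.
Set cold = True.
Set wind = True.
All clauses satisfied.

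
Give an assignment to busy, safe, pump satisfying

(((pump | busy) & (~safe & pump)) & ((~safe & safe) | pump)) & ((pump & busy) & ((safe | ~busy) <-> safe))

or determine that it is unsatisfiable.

busy = True; safe = False; pump = True

  ((pump | busy) & (~safe & pump)) & ((~safe & safe) | pump) = True
    (pump | busy) & (~safe & pump) = True
      pump | busy = True
      ~safe & pump = True
        ~safe = True
    (~safe & safe) | pump = True
      ~safe & safe = False
        ~safe = True
  (pump & busy) & ((safe | ~busy) <-> safe) = True
    pump & busy = True
    (safe | ~busy) <-> safe = True
      safe | ~busy = False
        ~busy = False
Both conjuncts True, so the formula holds.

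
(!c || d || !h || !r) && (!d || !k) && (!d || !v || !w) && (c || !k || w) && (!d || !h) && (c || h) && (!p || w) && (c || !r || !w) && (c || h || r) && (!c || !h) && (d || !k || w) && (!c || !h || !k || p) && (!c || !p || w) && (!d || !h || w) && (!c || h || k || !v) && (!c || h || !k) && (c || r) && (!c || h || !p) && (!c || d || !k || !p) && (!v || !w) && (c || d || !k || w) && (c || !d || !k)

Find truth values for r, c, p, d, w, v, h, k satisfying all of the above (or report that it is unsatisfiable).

r=F, c=T, p=F, d=T, w=F, v=F, h=F, k=F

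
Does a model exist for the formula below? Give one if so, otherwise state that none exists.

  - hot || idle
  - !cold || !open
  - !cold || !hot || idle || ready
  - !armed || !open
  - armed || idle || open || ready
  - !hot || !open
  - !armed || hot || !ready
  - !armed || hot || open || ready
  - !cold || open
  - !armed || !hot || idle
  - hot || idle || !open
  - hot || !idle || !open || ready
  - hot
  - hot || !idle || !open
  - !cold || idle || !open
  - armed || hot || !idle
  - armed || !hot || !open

armed: True, hot: True, ready: True, idle: True, open: False, cold: False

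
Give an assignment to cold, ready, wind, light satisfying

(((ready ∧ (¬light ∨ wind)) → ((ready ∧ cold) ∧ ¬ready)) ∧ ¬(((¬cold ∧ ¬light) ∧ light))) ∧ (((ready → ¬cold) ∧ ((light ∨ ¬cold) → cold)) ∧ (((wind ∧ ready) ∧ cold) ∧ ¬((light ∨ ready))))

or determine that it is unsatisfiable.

Case ready = True: the conjunct ¬((light ∨ ready)) becomes ¬((light ∨ True)) = False.
Case ready = False: the conjunct ready is False.
Both cases fail — unsatisfiable.

No satisfying assignment exists.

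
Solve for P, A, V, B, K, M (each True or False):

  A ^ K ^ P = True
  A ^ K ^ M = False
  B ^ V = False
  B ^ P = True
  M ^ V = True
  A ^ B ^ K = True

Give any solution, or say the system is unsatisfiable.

The formula is unsatisfiable.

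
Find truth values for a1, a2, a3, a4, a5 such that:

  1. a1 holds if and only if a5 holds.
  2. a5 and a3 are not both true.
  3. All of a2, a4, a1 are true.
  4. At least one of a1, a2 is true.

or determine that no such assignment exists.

a1: True, a2: True, a3: False, a4: True, a5: True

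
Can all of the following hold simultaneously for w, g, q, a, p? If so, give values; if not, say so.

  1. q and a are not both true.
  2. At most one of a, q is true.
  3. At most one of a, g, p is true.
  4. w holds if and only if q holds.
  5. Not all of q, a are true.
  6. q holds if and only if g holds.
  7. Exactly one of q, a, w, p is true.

w: False, g: False, q: False, a: True, p: False

  (1) q=F, a=T — not both ✓
  (2) {a, q}: 1 true — at most one ✓
  (3) {a, g, p}: 1 true — at most one ✓
  (4) w=F, q=F — same ✓
  (5) {q, a}: 1/2 true — not all ✓
  (6) q=F, g=F — same ✓
  (7) {q, a, w, p}: 1 true — exactly one ✓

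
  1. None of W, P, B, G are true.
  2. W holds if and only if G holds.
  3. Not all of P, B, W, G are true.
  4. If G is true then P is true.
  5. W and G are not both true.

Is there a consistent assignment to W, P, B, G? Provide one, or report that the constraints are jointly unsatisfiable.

W = False, P = False, B = False, G = False

  (1) {W, P, B, G}: 0 true — none ✓
  (2) W=F, G=F — same ✓
  (3) {P, B, W, G}: 0/4 true — not all ✓
  (4) G=F ⇒ P: vacuous ✓
  (5) W=F, G=F — not both ✓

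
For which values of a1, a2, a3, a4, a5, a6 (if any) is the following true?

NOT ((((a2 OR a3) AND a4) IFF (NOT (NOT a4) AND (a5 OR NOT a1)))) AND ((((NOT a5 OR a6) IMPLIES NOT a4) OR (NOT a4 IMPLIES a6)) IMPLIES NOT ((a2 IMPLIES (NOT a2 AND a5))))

a1=T, a2=T, a3=T, a4=T, a5=F, a6=T

  NOT ((((a2 OR a3) AND a4) IFF (NOT (NOT a4) AND (a5 OR NOT a1)))) = True
    ((a2 OR a3) AND a4) IFF (NOT (NOT a4) AND (a5 OR NOT a1)) = False
      (a2 OR a3) AND a4 = True
        a2 OR a3 = True
      NOT (NOT a4) AND (a5 OR NOT a1) = False
        NOT (NOT a4) = True
          NOT a4 = False
        a5 OR NOT a1 = False
          NOT a1 = False
  (((NOT a5 OR a6) IMPLIES NOT a4) OR (NOT a4 IMPLIES a6)) IMPLIES NOT ((a2 IMPLIES (NOT a2 AND a5))) = True
    ((NOT a5 OR a6) IMPLIES NOT a4) OR (NOT a4 IMPLIES a6) = True
      (NOT a5 OR a6) IMPLIES NOT a4 = False
        NOT a5 OR a6 = True
          NOT a5 = True
        NOT a4 = False
      NOT a4 IMPLIES a6 = True
        NOT a4 = False
    NOT ((a2 IMPLIES (NOT a2 AND a5))) = True
      a2 IMPLIES (NOT a2 AND a5) = False
        NOT a2 AND a5 = False
          NOT a2 = False
Both conjuncts True, so the formula holds.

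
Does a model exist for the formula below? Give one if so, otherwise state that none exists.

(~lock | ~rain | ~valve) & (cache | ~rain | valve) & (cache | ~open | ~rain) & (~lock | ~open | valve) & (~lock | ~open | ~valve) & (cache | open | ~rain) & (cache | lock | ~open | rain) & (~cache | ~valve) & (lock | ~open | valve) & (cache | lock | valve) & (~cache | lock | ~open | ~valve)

open: False; cache: False; valve: True; rain: False; lock: False

Set open = False.
Set cache = False.
  then (cache | open | ~rain) forces rain = False.
Set valve = True.
Set lock = False.
All clauses satisfied.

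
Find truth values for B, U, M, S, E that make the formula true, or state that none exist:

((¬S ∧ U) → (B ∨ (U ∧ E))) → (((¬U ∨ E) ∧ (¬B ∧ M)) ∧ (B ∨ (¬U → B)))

B=F; U=T; M=T; S=F; E=T

  ((¬S ∧ U) → (B ∨ (U ∧ E))) → (((¬U ∨ E) ∧ (¬B ∧ M)) ∧ (B ∨ (¬U → B))) = True
    (¬S ∧ U) → (B ∨ (U ∧ E)) = True
      ¬S ∧ U = True
        ¬S = True
      B ∨ (U ∧ E) = True
        U ∧ E = True
    ((¬U ∨ E) ∧ (¬B ∧ M)) ∧ (B ∨ (¬U → B)) = True
      (¬U ∨ E) ∧ (¬B ∧ M) = True
        ¬U ∨ E = True
          ¬U = False
        ¬B ∧ M = True
          ¬B = True
      B ∨ (¬U → B) = True
        ¬U → B = True
          ¬U = False
The formula evaluates to True.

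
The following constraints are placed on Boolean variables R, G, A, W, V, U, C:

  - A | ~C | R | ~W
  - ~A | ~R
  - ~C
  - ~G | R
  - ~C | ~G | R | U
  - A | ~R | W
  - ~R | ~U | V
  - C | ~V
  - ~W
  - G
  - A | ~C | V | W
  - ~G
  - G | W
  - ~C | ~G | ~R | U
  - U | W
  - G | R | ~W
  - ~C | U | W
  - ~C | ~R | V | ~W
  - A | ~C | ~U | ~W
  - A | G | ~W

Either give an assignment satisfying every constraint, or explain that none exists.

Case G = True:
  Clause (~G) is falsified — contradiction.
Case G = False:
  Clause (G) is falsified — contradiction.
Both cases fail, so the formula is unsatisfiable.

The formula is unsatisfiable.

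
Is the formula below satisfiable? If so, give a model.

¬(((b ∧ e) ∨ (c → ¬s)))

b = True, e = False, c = True, s = True

  ¬(((b ∧ e) ∨ (c → ¬s))) = True
    (b ∧ e) ∨ (c → ¬s) = False
      b ∧ e = False
      c → ¬s = False
        ¬s = False
The formula evaluates to True.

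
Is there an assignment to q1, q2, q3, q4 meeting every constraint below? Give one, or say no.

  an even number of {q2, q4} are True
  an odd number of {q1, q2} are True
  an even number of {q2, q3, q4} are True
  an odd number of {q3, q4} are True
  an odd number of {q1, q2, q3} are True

q1 = False, q2 = True, q3 = False, q4 = True

{q2, q4}: 2 true → even ✓
{q1, q2}: 1 true → odd ✓
{q2, q3, q4}: 2 true → even ✓
{q3, q4}: 1 true → odd ✓
{q1, q2, q3}: 1 true → odd ✓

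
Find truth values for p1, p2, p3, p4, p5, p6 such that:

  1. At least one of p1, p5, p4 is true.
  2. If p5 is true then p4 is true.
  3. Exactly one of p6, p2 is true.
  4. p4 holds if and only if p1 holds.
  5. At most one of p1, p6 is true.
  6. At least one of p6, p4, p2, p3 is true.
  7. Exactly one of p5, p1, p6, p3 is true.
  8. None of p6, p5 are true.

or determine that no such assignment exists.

p1=T; p2=T; p3=F; p4=T; p5=F; p6=F

  (1) {p1, p5, p4}: 2 true — at least one ✓
  (2) p5=F ⇒ p4: vacuous ✓
  (3) {p6, p2}: 1 true — exactly one ✓
  (4) p4=T, p1=T — same ✓
  (5) {p1, p6}: 1 true — at most one ✓
  (6) {p6, p4, p2, p3}: 2 true — at least one ✓
  (7) {p5, p1, p6, p3}: 1 true — exactly one ✓
  (8) {p6, p5}: 0 true — none ✓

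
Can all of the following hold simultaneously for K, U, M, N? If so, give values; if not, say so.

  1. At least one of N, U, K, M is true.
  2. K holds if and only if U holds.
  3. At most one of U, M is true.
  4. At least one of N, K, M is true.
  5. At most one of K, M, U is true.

K = False; U = False; M = False; N = True

  (1) {N, U, K, M}: 1 true — at least one ✓
  (2) K=F, U=F — same ✓
  (3) {U, M}: 0 true — at most one ✓
  (4) {N, K, M}: 1 true — at least one ✓
  (5) {K, M, U}: 0 true — at most one ✓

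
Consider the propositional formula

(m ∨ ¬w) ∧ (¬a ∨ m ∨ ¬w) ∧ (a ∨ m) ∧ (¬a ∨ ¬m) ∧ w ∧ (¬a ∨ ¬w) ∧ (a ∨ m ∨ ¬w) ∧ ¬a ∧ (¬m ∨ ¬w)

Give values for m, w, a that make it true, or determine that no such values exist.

Case w = True:
  (m ∨ ¬w) forces m = True.
  Clause (¬m ∨ ¬w) is falsified — contradiction.
Case w = False:
  Clause (w) is falsified — contradiction.
Both cases fail, so the formula is unsatisfiable.

Unsatisfiable — no assignment works.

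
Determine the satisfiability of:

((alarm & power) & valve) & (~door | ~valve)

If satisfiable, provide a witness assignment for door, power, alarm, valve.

door=F, power=T, alarm=T, valve=T

  (alarm & power) & valve = True
    alarm & power = True
  ~door | ~valve = True
    ~door = True
    ~valve = False
Both conjuncts True, so the formula holds.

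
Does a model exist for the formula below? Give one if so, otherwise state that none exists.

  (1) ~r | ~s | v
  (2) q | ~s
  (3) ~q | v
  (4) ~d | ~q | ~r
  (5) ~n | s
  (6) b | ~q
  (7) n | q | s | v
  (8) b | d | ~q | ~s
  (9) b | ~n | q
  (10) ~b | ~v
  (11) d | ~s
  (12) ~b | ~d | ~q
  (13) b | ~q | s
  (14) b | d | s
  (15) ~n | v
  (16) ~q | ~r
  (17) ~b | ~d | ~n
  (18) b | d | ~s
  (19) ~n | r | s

n = False; q = False; b = False; v = True; r = False; s = False; d = True

Try n = True:
  (~n | s) forces s = True.
  (q | ~s) forces q = True.
  (~q | v) forces v = True.
  (b | ~q) forces b = True.
  clause (~b | ~v) is falsified — backtrack.
So n = False.
Set q = False.
  then (q | ~s) forces s = False.
  then (n | q | s | v) forces v = True.
  then (~b | ~v) forces b = False.
  then (b | d | s) forces d = True.
Set r = False.
All clauses satisfied.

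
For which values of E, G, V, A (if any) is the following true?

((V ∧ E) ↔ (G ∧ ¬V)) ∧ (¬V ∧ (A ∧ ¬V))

E = True; G = False; V = False; A = True

  (V ∧ E) ↔ (G ∧ ¬V) = True
    V ∧ E = False
    G ∧ ¬V = False
      ¬V = True
  ¬V ∧ (A ∧ ¬V) = True
    ¬V = True
    A ∧ ¬V = True
      ¬V = True
Both conjuncts True, so the formula holds.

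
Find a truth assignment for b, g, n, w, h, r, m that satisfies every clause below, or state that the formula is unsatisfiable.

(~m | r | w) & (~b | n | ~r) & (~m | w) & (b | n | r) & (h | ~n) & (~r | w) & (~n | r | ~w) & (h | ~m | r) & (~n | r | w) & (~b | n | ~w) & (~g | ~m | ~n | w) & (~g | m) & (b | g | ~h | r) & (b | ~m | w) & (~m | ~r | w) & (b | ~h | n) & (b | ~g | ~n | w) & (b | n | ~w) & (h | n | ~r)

b = True, g = False, n = True, w = True, h = True, r = True, m = True

Set b = True.
Set g = False.
Set n = True.
  then (h | ~n) forces h = True.
Try w = False:
  (~m | w) forces m = False.
  (~r | w) forces r = False.
  clause (~n | r | w) is falsified — backtrack.
So w = True.
  then (~n | r | ~w) forces r = True.
Set m = True.
All clauses satisfied.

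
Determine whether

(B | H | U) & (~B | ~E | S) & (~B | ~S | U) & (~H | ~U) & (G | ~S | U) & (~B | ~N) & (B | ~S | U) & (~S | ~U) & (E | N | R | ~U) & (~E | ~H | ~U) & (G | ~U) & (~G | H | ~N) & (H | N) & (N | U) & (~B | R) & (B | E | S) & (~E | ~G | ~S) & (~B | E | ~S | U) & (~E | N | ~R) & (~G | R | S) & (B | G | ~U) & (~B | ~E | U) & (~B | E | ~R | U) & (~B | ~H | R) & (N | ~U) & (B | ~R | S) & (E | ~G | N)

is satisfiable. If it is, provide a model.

R = False, B = False, E = True, N = True, G = False, H = True, S = False, U = False

Set R = False.
  then (~B | R) forces B = False.
Try E = False:
  (B | E | S) forces S = True.
  (B | ~S | U) forces U = True.
  clause (~S | ~U) is falsified — backtrack.
So E = True.
Set N = True.
Try G = True:
  (~G | H | ~N) forces H = True.
  (~H | ~U) forces U = False.
  (B | ~S | U) forces S = False.
  clause (~G | R | S) is falsified — backtrack.
So G = False.
  then (G | ~U) forces U = False.
  then (B | H | U) forces H = True.
  then (G | ~S | U) forces S = False.
All clauses satisfied.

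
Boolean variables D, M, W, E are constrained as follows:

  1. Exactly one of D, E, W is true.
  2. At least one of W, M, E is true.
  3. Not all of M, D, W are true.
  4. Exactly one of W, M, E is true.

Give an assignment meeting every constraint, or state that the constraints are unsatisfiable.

D = False, M = False, W = False, E = True

  (1) {D, E, W}: 1 true — exactly one ✓
  (2) {W, M, E}: 1 true — at least one ✓
  (3) {M, D, W}: 0/3 true — not all ✓
  (4) {W, M, E}: 1 true — exactly one ✓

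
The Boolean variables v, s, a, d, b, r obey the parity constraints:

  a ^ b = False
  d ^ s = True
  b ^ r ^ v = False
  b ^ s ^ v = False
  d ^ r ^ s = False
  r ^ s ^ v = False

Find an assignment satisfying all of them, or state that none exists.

v=F; s=T; a=T; d=F; b=T; r=T

a ^ b = T ^ T = False ✓
d ^ s = F ^ T = True ✓
b ^ r ^ v = T ^ T ^ F = False ✓
b ^ s ^ v = T ^ T ^ F = False ✓
d ^ r ^ s = F ^ T ^ T = False ✓
r ^ s ^ v = T ^ T ^ F = False ✓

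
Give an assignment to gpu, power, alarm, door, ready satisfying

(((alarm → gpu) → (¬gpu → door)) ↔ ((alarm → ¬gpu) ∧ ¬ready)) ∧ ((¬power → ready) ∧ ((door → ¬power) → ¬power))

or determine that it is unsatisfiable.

gpu = False; power = True; alarm = True; door = True; ready = False

  ((alarm → gpu) → (¬gpu → door)) ↔ ((alarm → ¬gpu) ∧ ¬ready) = True
    (alarm → gpu) → (¬gpu → door) = True
      alarm → gpu = False
      ¬gpu → door = True
        ¬gpu = True
    (alarm → ¬gpu) ∧ ¬ready = True
      alarm → ¬gpu = True
        ¬gpu = True
      ¬ready = True
  (¬power → ready) ∧ ((door → ¬power) → ¬power) = True
    ¬power → ready = True
      ¬power = False
    (door → ¬power) → ¬power = True
      door → ¬power = False
        ¬power = False
      ¬power = False
Both conjuncts True, so the formula holds.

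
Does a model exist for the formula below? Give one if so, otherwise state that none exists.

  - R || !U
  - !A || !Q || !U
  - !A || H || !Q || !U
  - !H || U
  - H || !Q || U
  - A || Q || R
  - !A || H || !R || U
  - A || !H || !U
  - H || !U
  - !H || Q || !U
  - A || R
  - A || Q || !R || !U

A: True, R: False, U: False, Q: False, H: False

Set A = True.
Set R = False.
  then (R || !U) forces U = False.
  then (!H || U) forces H = False.
  then (H || !Q || U) forces Q = False.
All clauses satisfied.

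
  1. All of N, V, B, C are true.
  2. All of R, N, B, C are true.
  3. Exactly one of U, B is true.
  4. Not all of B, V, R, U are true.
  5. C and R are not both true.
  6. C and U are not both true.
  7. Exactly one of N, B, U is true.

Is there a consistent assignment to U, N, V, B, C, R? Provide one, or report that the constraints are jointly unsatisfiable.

Case B = True:
  (1) forces N = True.
  Constraint (7) is violated (N=T, B=T) — contradiction.
Case B = False:
  Constraint (1) is violated (B=F) — contradiction.
Both cases fail — unsatisfiable.

No satisfying assignment exists.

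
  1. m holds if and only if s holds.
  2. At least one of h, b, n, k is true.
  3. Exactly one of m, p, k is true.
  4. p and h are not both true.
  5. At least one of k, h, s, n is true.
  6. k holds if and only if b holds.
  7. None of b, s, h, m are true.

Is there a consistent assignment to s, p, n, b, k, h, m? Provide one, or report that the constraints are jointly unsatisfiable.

s: False; p: True; n: True; b: False; k: False; h: False; m: False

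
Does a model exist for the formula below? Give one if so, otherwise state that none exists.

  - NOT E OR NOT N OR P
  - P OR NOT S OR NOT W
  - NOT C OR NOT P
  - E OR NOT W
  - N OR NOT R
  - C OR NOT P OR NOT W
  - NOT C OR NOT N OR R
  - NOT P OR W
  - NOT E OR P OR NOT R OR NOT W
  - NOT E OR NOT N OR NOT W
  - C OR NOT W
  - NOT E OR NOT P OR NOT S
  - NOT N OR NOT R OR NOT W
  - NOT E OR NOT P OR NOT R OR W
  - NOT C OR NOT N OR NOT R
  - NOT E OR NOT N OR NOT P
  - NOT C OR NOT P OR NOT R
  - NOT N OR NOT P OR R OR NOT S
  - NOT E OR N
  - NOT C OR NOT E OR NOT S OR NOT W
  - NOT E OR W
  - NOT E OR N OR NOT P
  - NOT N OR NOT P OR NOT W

Set C = True.
  then (NOT C OR NOT P) forces P = False.
Set E = False.
  then (E OR NOT W) forces W = False.
Set S = True.
Set R = False.
  then (NOT C OR NOT N OR R) forces N = False.
All clauses satisfied.

C: True, E: False, S: True, R: False, W: False, N: False, P: False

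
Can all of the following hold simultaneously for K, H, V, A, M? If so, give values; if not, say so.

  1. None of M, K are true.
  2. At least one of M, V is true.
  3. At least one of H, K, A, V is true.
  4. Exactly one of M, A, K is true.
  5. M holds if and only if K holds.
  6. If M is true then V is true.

K: False, H: False, V: True, A: True, M: False

  (1) {M, K}: 0 true — none ✓
  (2) {M, V}: 1 true — at least one ✓
  (3) {H, K, A, V}: 2 true — at least one ✓
  (4) {M, A, K}: 1 true — exactly one ✓
  (5) M=F, K=F — same ✓
  (6) M=F ⇒ V: vacuous ✓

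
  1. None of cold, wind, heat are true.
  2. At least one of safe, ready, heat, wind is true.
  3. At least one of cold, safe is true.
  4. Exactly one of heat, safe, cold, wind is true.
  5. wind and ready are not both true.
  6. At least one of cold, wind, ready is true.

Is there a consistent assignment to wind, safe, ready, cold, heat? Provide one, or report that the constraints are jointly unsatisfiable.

wind = False, safe = True, ready = True, cold = False, heat = False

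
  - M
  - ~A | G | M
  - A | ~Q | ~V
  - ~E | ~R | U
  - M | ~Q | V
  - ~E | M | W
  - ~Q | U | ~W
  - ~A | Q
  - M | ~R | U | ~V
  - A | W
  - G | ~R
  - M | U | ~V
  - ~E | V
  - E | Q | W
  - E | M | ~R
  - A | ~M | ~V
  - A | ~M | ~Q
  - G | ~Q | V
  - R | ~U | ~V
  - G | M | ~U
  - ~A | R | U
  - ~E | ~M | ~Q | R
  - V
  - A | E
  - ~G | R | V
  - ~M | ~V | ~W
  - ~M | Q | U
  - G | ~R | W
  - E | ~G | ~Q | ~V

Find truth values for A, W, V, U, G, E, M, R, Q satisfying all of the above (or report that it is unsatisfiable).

A = True, W = False, V = True, U = True, G = True, E = True, M = True, R = True, Q = True

Unit clause (M) forces M = True.
Unit clause (V) forces V = True.
In (~M | ~V | ~W) only ~W is left, so W = False.
In (A | W) only A is left, so A = True.
In (~A | Q) only Q is left, so Q = True.
Try U = False:
  (~A | R | U) forces R = True.
  (~E | ~R | U) forces E = False.
  (G | ~R) forces G = True.
  clause (E | ~G | ~Q | ~V) is falsified — backtrack.
So U = True.
  then (R | ~U | ~V) forces R = True.
  then (G | ~R | W) forces G = True.
  then (E | ~G | ~Q | ~V) forces E = True.
All clauses satisfied.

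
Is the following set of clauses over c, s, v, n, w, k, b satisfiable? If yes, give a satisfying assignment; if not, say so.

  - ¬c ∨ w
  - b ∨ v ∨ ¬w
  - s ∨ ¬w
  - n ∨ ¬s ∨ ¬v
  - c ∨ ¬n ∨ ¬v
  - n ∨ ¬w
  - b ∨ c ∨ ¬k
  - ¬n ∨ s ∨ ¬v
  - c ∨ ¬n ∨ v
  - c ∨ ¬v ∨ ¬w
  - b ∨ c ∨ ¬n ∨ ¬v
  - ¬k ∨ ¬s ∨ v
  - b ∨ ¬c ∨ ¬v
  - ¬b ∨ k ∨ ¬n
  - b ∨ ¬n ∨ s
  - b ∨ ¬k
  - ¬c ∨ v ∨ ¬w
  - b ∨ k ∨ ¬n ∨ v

c=F, s=T, v=F, n=F, w=F, k=F, b=F

Set c = False.
Set s = True.
Try v = True:
  (n ∨ ¬s ∨ ¬v) forces n = True.
  clause (c ∨ ¬n ∨ ¬v) is falsified — backtrack.
So v = False.
  then (c ∨ ¬n ∨ v) forces n = False.
  then (¬k ∨ ¬s ∨ v) forces k = False.
  then (n ∨ ¬w) forces w = False.
Set b = False.
All clauses satisfied.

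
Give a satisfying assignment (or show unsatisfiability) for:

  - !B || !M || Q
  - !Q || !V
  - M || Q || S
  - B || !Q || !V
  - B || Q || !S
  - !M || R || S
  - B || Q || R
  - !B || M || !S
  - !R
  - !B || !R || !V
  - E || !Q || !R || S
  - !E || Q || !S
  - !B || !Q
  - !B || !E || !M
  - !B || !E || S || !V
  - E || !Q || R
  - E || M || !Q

Unit clause (!R) forces R = False.
Try B = True:
  (!B || !Q) forces Q = False.
  (!B || !M || Q) forces M = False.
  (M || Q || S) forces S = True.
  clause (!B || M || !S) is falsified — backtrack.
So B = False.
  then (B || Q || R) forces Q = True.
  then (E || !Q || R) forces E = True.
  then (!Q || !V) forces V = False.
Set S = True.
Set M = False.
All clauses satisfied.

B = False; E = True; S = True; V = False; M = False; R = False; Q = True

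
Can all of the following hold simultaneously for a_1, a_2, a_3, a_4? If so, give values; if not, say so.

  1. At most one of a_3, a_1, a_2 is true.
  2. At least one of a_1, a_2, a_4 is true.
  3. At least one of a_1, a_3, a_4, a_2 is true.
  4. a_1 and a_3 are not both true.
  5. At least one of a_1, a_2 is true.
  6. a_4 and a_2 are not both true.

a_1=T, a_2=F, a_3=F, a_4=T

  (1) {a_3, a_1, a_2}: 1 true — at most one ✓
  (2) {a_1, a_2, a_4}: 2 true — at least one ✓
  (3) {a_1, a_3, a_4, a_2}: 2 true — at least one ✓
  (4) a_1=T, a_3=F — not both ✓
  (5) {a_1, a_2}: 1 true — at least one ✓
  (6) a_4=T, a_2=F — not both ✓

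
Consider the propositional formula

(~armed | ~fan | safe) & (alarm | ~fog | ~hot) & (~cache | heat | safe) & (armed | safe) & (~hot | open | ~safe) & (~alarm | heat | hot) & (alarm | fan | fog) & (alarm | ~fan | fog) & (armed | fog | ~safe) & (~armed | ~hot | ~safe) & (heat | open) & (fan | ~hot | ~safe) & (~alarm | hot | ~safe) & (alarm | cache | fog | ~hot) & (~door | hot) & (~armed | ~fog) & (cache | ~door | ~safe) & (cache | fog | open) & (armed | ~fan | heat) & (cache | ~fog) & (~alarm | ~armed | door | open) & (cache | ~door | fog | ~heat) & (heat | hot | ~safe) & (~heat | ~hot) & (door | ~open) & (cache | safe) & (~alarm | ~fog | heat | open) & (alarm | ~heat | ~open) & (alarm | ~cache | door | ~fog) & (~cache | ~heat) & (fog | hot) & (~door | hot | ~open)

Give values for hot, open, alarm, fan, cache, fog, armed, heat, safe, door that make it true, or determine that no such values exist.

Case cache = True:
  (~cache | ~heat) forces heat = False.
  (~cache | heat | safe) forces safe = True.
  (heat | open) forces open = True.
  (heat | hot | ~safe) forces hot = True.
  (~armed | ~hot | ~safe) forces armed = False.
  (armed | fog | ~safe) forces fog = True.
  (alarm | ~fog | ~hot) forces alarm = True.
  (fan | ~hot | ~safe) forces fan = True.
  Clause (armed | ~fan | heat) is falsified — contradiction.
Case cache = False:
  (cache | ~fog) forces fog = False.
  (cache | fog | open) forces open = True.
  (door | ~open) forces door = True.
  (~door | hot) forces hot = True.
  (alarm | cache | fog | ~hot) forces alarm = True.
  (cache | ~door | ~safe) forces safe = False.
  Clause (cache | safe) is falsified — contradiction.
Both cases fail, so the formula is unsatisfiable.

Unsatisfiable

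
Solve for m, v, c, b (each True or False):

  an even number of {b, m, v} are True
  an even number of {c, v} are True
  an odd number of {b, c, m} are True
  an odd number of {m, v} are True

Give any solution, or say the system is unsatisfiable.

No satisfying assignment exists.

Adding constraints 1, 2, 3 mod 2: every variable appears an even number of times on the left, so the left side is 0.
But the right sides sum to 1 (mod 2). 0 ≠ 1 — the system is inconsistent.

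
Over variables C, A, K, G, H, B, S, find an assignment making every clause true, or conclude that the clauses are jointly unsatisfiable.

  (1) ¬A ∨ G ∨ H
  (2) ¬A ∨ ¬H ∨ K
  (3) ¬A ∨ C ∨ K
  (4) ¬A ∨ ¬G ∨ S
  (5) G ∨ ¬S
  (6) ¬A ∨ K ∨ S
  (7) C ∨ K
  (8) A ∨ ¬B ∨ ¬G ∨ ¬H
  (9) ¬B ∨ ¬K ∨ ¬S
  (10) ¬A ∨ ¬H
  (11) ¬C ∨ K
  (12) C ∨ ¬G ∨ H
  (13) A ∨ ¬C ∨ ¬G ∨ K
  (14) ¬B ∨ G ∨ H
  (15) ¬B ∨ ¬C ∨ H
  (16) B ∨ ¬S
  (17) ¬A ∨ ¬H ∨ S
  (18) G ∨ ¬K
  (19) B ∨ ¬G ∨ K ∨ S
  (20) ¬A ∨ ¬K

C = True, A = False, K = True, G = True, H = True, B = False, S = False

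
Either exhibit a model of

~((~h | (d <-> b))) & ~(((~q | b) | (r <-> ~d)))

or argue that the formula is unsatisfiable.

d = True, r = True, h = True, b = False, q = True

  ~((~h | (d <-> b))) = True
    ~h | (d <-> b) = False
      ~h = False
      d <-> b = False
  ~(((~q | b) | (r <-> ~d))) = True
    (~q | b) | (r <-> ~d) = False
      ~q | b = False
        ~q = False
      r <-> ~d = False
        ~d = False
Both conjuncts True, so the formula holds.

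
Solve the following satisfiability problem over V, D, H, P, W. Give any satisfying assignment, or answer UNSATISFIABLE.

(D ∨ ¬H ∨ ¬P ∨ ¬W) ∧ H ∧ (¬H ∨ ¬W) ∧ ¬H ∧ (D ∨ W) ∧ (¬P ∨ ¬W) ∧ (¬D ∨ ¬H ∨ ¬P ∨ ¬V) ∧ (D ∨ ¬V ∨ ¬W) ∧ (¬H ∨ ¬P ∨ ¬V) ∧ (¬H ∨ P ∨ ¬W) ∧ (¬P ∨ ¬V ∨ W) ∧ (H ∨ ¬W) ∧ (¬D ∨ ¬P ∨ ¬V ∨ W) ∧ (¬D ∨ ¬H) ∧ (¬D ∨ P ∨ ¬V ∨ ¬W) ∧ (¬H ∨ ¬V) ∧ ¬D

Case H = True:
  Clause (¬H) is falsified — contradiction.
Case H = False:
  Clause (H) is falsified — contradiction.
Both cases fail, so the formula is unsatisfiable.

The formula is unsatisfiable.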